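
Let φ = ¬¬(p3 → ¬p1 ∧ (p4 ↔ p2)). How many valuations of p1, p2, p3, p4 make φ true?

10

p1  p2  p3  p4  |  ¬p1  (p4 ↔ p2)  (¬p1 ∧ (p4 ↔ p2))  (p3 → (¬p1 ∧ (p4 ↔ p2)))  ¬(p3 → (¬p1 ∧ (p4 ↔ p2)))  ¬¬(p3 → (¬p1 ∧ (p4 ↔ p2)))
T   T   T   T   |   F       T              F                     F                          T                          F             
T   T   T   F   |   F       F              F                     F                          T                          F             
T   T   F   T   |   F       T              F                     T                          F                          T             
T   T   F   F   |   F       F              F                     T                          F                          T             
T   F   T   T   |   F       F              F                     F                          T                          F             
T   F   T   F   |   F       T              F                     F                          T                          F             
T   F   F   T   |   F       F              F                     T                          F                          T             
T   F   F   F   |   F       T              F                     T                          F                          T             
F   T   T   T   |   T       T              T                     T                          F                          T             
F   T   T   F   |   T       F              F                     F                          T                          F             
F   T   F   T   |   T       T              T                     T                          F                          T             
F   T   F   F   |   T       F              F                     T                          F                          T             
F   F   T   T   |   T       F              F                     F                          T                          F             
F   F   T   F   |   T       T              T                     T                          F                          T             
F   F   F   T   |   T       F              F                     T                          F                          T             
F   F   F   F   |   T       T              T                     T                          F                          T             
The formula is true on 10 of the 16 rows.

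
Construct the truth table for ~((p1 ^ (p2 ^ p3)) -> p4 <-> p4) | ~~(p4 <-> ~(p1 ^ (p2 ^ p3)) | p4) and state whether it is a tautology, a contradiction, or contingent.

p1  p2  p3  p4     (p2 ^ p3)  (p1 ^ (p2 ^ p3))  ((p1 ^ (p2 ^ p3)) -> p4)  ~(p1 ^ (p2 ^ p3))  (~(p1 ^ (p2 ^ p3)) | p4)  φ
0   0   0   0          0             0                     1                      1                     1              1
0   0   0   1          0             0                     1                      1                     1              1
0   0   1   0          1             1                     0                      0                     0              1
0   0   1   1          1             1                     1                      0                     1              1
0   1   0   0          1             1                     0                      0                     0              1
0   1   0   1          1             1                     1                      0                     1              1
0   1   1   0          0             0                     1                      1                     1              1
0   1   1   1          0             0                     1                      1                     1              1
1   0   0   0          0             1                     0                      0                     0              1
1   0   0   1          0             1                     1                      0                     1              1
1   0   1   0          1             0                     1                      1                     1              1
1   0   1   1          1             0                     1                      1                     1              1
1   1   0   0          1             0                     1                      1                     1              1
1   1   0   1          1             0                     1                      1                     1              1
1   1   1   0          0             1                     0                      0                     0              1
1   1   1   1          0             1                     1                      0                     1              1
Every row is 1, so the formula is a tautology.

tautology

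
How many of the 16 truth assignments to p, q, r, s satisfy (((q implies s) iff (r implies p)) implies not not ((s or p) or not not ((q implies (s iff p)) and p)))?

14

p | q | r | s | φ
- | - | - | - | -
F | F | F | F | F
F | F | F | T | T
F | F | T | F | T
F | F | T | T | T
F | T | F | F | T
F | T | F | T | T
F | T | T | F | F
F | T | T | T | T
T | F | F | F | T
T | F | F | T | T
T | F | T | F | T
T | F | T | T | T
T | T | F | F | T
T | T | F | T | T
T | T | T | F | T
T | T | T | T | T
The formula is true on 14 of the 16 rows.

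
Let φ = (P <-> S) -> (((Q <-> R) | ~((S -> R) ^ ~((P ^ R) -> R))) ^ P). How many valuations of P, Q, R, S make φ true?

12

P  Q  R  S  |  φ
1  1  1  1  |  0
1  1  1  0  |  1
1  1  0  1  |  1
1  1  0  0  |  1
1  0  1  1  |  1
1  0  1  0  |  1
1  0  0  1  |  0
1  0  0  0  |  1
0  1  1  1  |  1
0  1  1  0  |  1
0  1  0  1  |  1
0  1  0  0  |  0
0  0  1  1  |  1
0  0  1  0  |  0
0  0  0  1  |  1
0  0  0  0  |  1
The formula is true on 12 of the 16 rows.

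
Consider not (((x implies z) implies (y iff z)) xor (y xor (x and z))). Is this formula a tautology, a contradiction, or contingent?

contingent

x | y | z | (x implies z) | (y iff z) | (x and z) | (y xor (x and z)) | φ
- | - | - | ------------- | --------- | --------- | ----------------- | -
F | F | F |       T       |     T     |     F     |         F         | F
F | F | T |       T       |     F     |     F     |         F         | T
F | T | F |       T       |     F     |     F     |         T         | F
F | T | T |       T       |     T     |     F     |         T         | T
T | F | F |       F       |     T     |     F     |         F         | F
T | F | T |       T       |     F     |     T     |         T         | F
T | T | F |       F       |     F     |     F     |         T         | T
T | T | T |       T       |     T     |     T     |         F         | F
3 of 8 rows are T, so the formula is contingent.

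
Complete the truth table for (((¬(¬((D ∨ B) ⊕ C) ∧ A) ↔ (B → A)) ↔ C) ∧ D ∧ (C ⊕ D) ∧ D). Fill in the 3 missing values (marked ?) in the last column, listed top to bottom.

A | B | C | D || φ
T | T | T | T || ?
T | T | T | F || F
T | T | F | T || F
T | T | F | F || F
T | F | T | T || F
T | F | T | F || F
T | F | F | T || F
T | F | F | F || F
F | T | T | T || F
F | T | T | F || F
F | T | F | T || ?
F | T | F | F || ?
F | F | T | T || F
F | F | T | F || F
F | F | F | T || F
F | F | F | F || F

Row A=T, B=T, C=T, D=T: ((¬(¬((D ∨ B) ⊕ C) ∧ A) ↔ (B → A)) ↔ C) = F, (C ⊕ D) = F, so the formula = F.
Row A=F, B=T, C=F, D=T: ((¬(¬((D ∨ B) ⊕ C) ∧ A) ↔ (B → A)) ↔ C) = T, (C ⊕ D) = T, so the formula = T.
Row A=F, B=T, C=F, D=F: ((¬(¬((D ∨ B) ⊕ C) ∧ A) ↔ (B → A)) ↔ C) = T, (C ⊕ D) = F, so the formula = F.

F, T, F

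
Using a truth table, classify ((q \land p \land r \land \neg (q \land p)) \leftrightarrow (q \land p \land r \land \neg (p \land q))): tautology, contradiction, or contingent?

tautology

p | q | r | (q \land p) | \neg (q \land p) | (p \land q) | \neg (p \land q) | φ
- | - | - | ----------- | ---------------- | ----------- | ---------------- | -
1 | 1 | 1 |      1      |        0         |      1      |        0         | 1
1 | 1 | 0 |      1      |        0         |      1      |        0         | 1
1 | 0 | 1 |      0      |        1         |      0      |        1         | 1
1 | 0 | 0 |      0      |        1         |      0      |        1         | 1
0 | 1 | 1 |      0      |        1         |      0      |        1         | 1
0 | 1 | 0 |      0      |        1         |      0      |        1         | 1
0 | 0 | 1 |      0      |        1         |      0      |        1         | 1
0 | 0 | 0 |      0      |        1         |      0      |        1         | 1
Every row is 1, so the formula is a tautology.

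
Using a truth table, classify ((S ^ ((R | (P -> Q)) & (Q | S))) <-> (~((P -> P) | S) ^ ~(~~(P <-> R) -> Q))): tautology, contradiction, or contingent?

P  Q  R  S     (P -> Q)  (R | (P -> Q))  (Q | S)  ((R | (P -> Q)) & (Q | S))  (P -> P)  ((P -> P) | S)  ~((P -> P) | S)  (P <-> R)  ~(P <-> R)  ~~(P <-> R)  (~~(P <-> R) -> Q)  ~(~~(P <-> R) -> Q)  φ
1  1  1  1        1            1            1                 1                  1            1                0             1          0            1               1                    0           1
1  1  1  0        1            1            1                 1                  1            1                0             1          0            1               1                    0           0
1  1  0  1        1            1            1                 1                  1            1                0             0          1            0               1                    0           1
1  1  0  0        1            1            1                 1                  1            1                0             0          1            0               1                    0           0
1  0  1  1        0            1            1                 1                  1            1                0             1          0            1               0                    1           0
1  0  1  0        0            1            0                 0                  1            1                0             1          0            1               0                    1           0
1  0  0  1        0            0            1                 0                  1            1                0             0          1            0               1                    0           0
1  0  0  0        0            0            0                 0                  1            1                0             0          1            0               1                    0           1
0  1  1  1        1            1            1                 1                  1            1                0             0          1            0               1                    0           1
0  1  1  0        1            1            1                 1                  1            1                0             0          1            0               1                    0           0
0  1  0  1        1            1            1                 1                  1            1                0             1          0            1               1                    0           1
0  1  0  0        1            1            1                 1                  1            1                0             1          0            1               1                    0           0
0  0  1  1        1            1            1                 1                  1            1                0             0          1            0               1                    0           1
0  0  1  0        1            1            0                 0                  1            1                0             0          1            0               1                    0           1
0  0  0  1        1            1            1                 1                  1            1                0             1          0            1               0                    1           0
0  0  0  0        1            1            0                 0                  1            1                0             1          0            1               0                    1           0
7 of 16 rows are 1, so the formula is contingent.

contingent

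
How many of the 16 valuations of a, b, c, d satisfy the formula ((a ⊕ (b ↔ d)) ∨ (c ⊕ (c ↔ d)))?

a | b | c | d | φ
- | - | - | - | -
0 | 0 | 0 | 0 | 1
0 | 0 | 0 | 1 | 0
0 | 0 | 1 | 0 | 1
0 | 0 | 1 | 1 | 0
0 | 1 | 0 | 0 | 1
0 | 1 | 0 | 1 | 1
0 | 1 | 1 | 0 | 1
0 | 1 | 1 | 1 | 1
1 | 0 | 0 | 0 | 1
1 | 0 | 0 | 1 | 1
1 | 0 | 1 | 0 | 1
1 | 0 | 1 | 1 | 1
1 | 1 | 0 | 0 | 1
1 | 1 | 0 | 1 | 0
1 | 1 | 1 | 0 | 1
1 | 1 | 1 | 1 | 0
The formula is true on 12 of the 16 rows.

12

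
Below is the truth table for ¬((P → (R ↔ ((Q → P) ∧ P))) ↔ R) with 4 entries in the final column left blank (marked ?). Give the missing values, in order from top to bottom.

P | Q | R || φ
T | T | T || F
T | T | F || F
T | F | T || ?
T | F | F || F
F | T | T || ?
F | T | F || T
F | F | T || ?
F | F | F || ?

F, F, F, T

Row P=T, Q=F, R=T: (P → (R ↔ ((Q → P) ∧ P))) = T, ((P → (R ↔ ((Q → P) ∧ P))) ↔ R) = T, so the formula = F.
Row P=F, Q=T, R=T: (P → (R ↔ ((Q → P) ∧ P))) = T, ((P → (R ↔ ((Q → P) ∧ P))) ↔ R) = T, so the formula = F.
Row P=F, Q=F, R=T: (P → (R ↔ ((Q → P) ∧ P))) = T, ((P → (R ↔ ((Q → P) ∧ P))) ↔ R) = T, so the formula = F.
Row P=F, Q=F, R=F: (P → (R ↔ ((Q → P) ∧ P))) = T, ((P → (R ↔ ((Q → P) ∧ P))) ↔ R) = F, so the formula = T.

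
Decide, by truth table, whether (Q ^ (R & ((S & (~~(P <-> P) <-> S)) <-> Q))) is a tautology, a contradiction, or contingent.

contingent

  P   |   Q   |   R   |   S   |   φ  
----- | ----- | ----- | ----- | -----
 True |  True |  True |  True | False
 True |  True |  True | False |  True
 True |  True | False |  True |  True
 True |  True | False | False |  True
 True | False |  True |  True | False
 True | False |  True | False |  True
 True | False | False |  True | False
 True | False | False | False | False
False |  True |  True |  True | False
False |  True |  True | False |  True
False |  True | False |  True |  True
False |  True | False | False |  True
False | False |  True |  True | False
False | False |  True | False |  True
False | False | False |  True | False
False | False | False | False | False
8 of 16 rows are True, so the formula is contingent.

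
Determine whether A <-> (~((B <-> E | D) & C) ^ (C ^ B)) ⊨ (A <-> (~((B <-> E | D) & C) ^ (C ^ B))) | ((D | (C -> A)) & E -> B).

  A      B      C      D      E    |    φ      ψ  
False  False  False  False  False  |  False   True
False  False  False  False   True  |  False  False
False  False  False   True  False  |  False   True
False  False  False   True   True  |  False  False
False  False   True  False  False  |  False   True
False  False   True  False   True  |   True   True
False  False   True   True  False  |   True   True
False  False   True   True   True  |   True   True
False   True  False  False  False  |   True   True
False   True  False  False   True  |   True   True
False   True  False   True  False  |   True   True
False   True  False   True   True  |   True   True
False   True   True  False  False  |  False   True
False   True   True  False   True  |   True   True
False   True   True   True  False  |   True   True
False   True   True   True   True  |   True   True
 True  False  False  False  False  |   True   True
 True  False  False  False   True  |   True   True
 True  False  False   True  False  |   True   True
 True  False  False   True   True  |   True   True
 True  False   True  False  False  |   True   True
 True  False   True  False   True  |  False  False
 True  False   True   True  False  |  False   True
 True  False   True   True   True  |  False  False
 True   True  False  False  False  |  False   True
 True   True  False  False   True  |  False   True
 True   True  False   True  False  |  False   True
 True   True  False   True   True  |  False   True
 True   True   True  False  False  |   True   True
 True   True   True  False   True  |  False   True
 True   True   True   True  False  |  False   True
 True   True   True   True   True  |  False   True
In every row where φ is true, ψ is also true, so φ ⊨ ψ.

yes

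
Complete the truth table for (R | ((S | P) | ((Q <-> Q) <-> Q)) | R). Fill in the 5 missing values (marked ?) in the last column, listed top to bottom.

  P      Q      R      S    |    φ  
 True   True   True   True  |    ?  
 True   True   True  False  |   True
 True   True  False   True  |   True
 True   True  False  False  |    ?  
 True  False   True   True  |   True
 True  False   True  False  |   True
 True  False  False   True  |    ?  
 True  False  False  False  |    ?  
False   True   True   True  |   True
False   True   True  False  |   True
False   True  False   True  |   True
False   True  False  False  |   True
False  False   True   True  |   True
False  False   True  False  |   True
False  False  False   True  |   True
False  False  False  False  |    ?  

Row P=True, Q=True, R=True, S=True: ((S | P) | ((Q <-> Q) <-> Q)) = True, so the formula = True.
Row P=True, Q=True, R=False, S=False: ((S | P) | ((Q <-> Q) <-> Q)) = True, so the formula = True.
Row P=True, Q=False, R=False, S=True: ((S | P) | ((Q <-> Q) <-> Q)) = True, so the formula = True.
Row P=True, Q=False, R=False, S=False: ((S | P) | ((Q <-> Q) <-> Q)) = True, so the formula = True.
Row P=False, Q=False, R=False, S=False: ((S | P) | ((Q <-> Q) <-> Q)) = False, so the formula = False.

True, True, True, True, False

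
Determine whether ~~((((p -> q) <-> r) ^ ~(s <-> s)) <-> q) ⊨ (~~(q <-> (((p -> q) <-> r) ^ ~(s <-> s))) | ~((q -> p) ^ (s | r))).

yes

p | q | r | s || φ | ψ
1 | 1 | 1 | 1 || 1 | 1
1 | 1 | 1 | 0 || 1 | 1
1 | 1 | 0 | 1 || 0 | 1
1 | 1 | 0 | 0 || 0 | 0
1 | 0 | 1 | 1 || 1 | 1
1 | 0 | 1 | 0 || 1 | 1
1 | 0 | 0 | 1 || 0 | 1
1 | 0 | 0 | 0 || 0 | 0
0 | 1 | 1 | 1 || 1 | 1
0 | 1 | 1 | 0 || 1 | 1
0 | 1 | 0 | 1 || 0 | 0
0 | 1 | 0 | 0 || 0 | 1
0 | 0 | 1 | 1 || 0 | 1
0 | 0 | 1 | 0 || 0 | 1
0 | 0 | 0 | 1 || 1 | 1
0 | 0 | 0 | 0 || 1 | 1
In every row where φ is true, ψ is also true, so φ ⊨ ψ.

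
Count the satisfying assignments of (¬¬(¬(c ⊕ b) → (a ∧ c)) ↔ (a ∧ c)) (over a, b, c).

5

a | b | c | (c ⊕ b) | ¬(c ⊕ b) | (a ∧ c) | (¬(c ⊕ b) → (a ∧ c)) | ¬(¬(c ⊕ b) → (a ∧ c)) | ¬¬(¬(c ⊕ b) → (a ∧ c)) | φ
- | - | - | ------- | -------- | ------- | -------------------- | --------------------- | ---------------------- | -
1 | 1 | 1 |    0    |    1     |    1    |          1           |           0           |           1            | 1
1 | 1 | 0 |    1    |    0     |    0    |          1           |           0           |           1            | 0
1 | 0 | 1 |    1    |    0     |    1    |          1           |           0           |           1            | 1
1 | 0 | 0 |    0    |    1     |    0    |          0           |           1           |           0            | 1
0 | 1 | 1 |    0    |    1     |    0    |          0           |           1           |           0            | 1
0 | 1 | 0 |    1    |    0     |    0    |          1           |           0           |           1            | 0
0 | 0 | 1 |    1    |    0     |    0    |          1           |           0           |           1            | 0
0 | 0 | 0 |    0    |    1     |    0    |          0           |           1           |           0            | 1
The formula is true on 5 of the 8 rows.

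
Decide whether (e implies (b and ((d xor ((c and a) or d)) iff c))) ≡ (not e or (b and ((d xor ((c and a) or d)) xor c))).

not equivalent

a | b | c | d | e | φ | ψ
- | - | - | - | - | - | -
T | T | T | T | T | F | T
T | T | T | T | F | T | T
T | T | T | F | T | T | F
T | T | T | F | F | T | T
T | T | F | T | T | T | F
T | T | F | T | F | T | T
T | T | F | F | T | T | F
T | T | F | F | F | T | T
T | F | T | T | T | F | F
T | F | T | T | F | T | T
T | F | T | F | T | F | F
T | F | T | F | F | T | T
T | F | F | T | T | F | F
T | F | F | T | F | T | T
T | F | F | F | T | F | F
T | F | F | F | F | T | T
F | T | T | T | T | F | T
F | T | T | T | F | T | T
F | T | T | F | T | F | T
F | T | T | F | F | T | T
F | T | F | T | T | T | F
F | T | F | T | F | T | T
F | T | F | F | T | T | F
F | T | F | F | F | T | T
F | F | T | T | T | F | F
F | F | T | T | F | T | T
F | F | T | F | T | F | F
F | F | T | F | F | T | T
F | F | F | T | T | F | F
F | F | F | T | F | T | T
F | F | F | F | T | F | F
F | F | F | F | F | T | T
The columns differ at a=T, b=T, c=T, d=T, e=T (φ=F, ψ=T), so they are not equivalent.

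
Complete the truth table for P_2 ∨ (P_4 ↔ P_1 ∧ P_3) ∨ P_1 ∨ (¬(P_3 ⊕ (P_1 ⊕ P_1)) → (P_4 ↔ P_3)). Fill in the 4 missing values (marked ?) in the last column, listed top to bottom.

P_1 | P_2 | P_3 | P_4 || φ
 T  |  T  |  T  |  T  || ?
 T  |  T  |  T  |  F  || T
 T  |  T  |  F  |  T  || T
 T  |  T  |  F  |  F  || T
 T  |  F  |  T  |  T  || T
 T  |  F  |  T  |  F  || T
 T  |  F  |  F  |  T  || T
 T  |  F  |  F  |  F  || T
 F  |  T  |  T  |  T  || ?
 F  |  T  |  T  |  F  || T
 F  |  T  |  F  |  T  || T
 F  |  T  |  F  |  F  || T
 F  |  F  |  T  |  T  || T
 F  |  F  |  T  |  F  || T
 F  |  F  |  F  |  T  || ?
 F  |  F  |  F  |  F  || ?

T, T, F, T

Row P_1=T, P_2=T, P_3=T, P_4=T: (P_4 ↔ P_1 ∧ P_3) = T, (¬(P_3 ⊕ (P_1 ⊕ P_1)) → (P_4 ↔ P_3)) = T, so the formula = T.
Row P_1=F, P_2=T, P_3=T, P_4=T: (P_4 ↔ P_1 ∧ P_3) = F, (¬(P_3 ⊕ (P_1 ⊕ P_1)) → (P_4 ↔ P_3)) = T, so the formula = T.
Row P_1=F, P_2=F, P_3=F, P_4=T: (P_4 ↔ P_1 ∧ P_3) = F, (¬(P_3 ⊕ (P_1 ⊕ P_1)) → (P_4 ↔ P_3)) = F, so the formula = F.
Row P_1=F, P_2=F, P_3=F, P_4=F: (P_4 ↔ P_1 ∧ P_3) = T, (¬(P_3 ⊕ (P_1 ⊕ P_1)) → (P_4 ↔ P_3)) = T, so the formula = T.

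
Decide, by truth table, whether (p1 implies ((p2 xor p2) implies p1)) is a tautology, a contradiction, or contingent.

p1  p2  |  φ
T   T   |  T
T   F   |  T
F   T   |  T
F   F   |  T
Every row is T, so the formula is a tautology.

tautology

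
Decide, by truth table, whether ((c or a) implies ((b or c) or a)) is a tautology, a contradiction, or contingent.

a | b | c || (c or a) | (b or c) | ((b or c) or a) | φ
T | T | T ||    T     |    T     |        T        | T
T | T | F ||    T     |    T     |        T        | T
T | F | T ||    T     |    T     |        T        | T
T | F | F ||    T     |    F     |        T        | T
F | T | T ||    T     |    T     |        T        | T
F | T | F ||    F     |    T     |        T        | T
F | F | T ||    T     |    T     |        T        | T
F | F | F ||    F     |    F     |        F        | T
Every row is T, so the formula is a tautology.

tautology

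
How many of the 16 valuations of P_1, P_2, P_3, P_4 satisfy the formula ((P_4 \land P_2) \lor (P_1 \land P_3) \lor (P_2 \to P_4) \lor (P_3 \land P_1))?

13

P_1 | P_2 | P_3 | P_4 || (P_4 \land P_2) | (P_1 \land P_3) | (P_2 \to P_4) | (P_3 \land P_1) | φ
 T  |  T  |  T  |  T  ||        T        |        T        |       T       |        T        | T
 T  |  T  |  T  |  F  ||        F        |        T        |       F       |        T        | T
 T  |  T  |  F  |  T  ||        T        |        F        |       T       |        F        | T
 T  |  T  |  F  |  F  ||        F        |        F        |       F       |        F        | F
 T  |  F  |  T  |  T  ||        F        |        T        |       T       |        T        | T
 T  |  F  |  T  |  F  ||        F        |        T        |       T       |        T        | T
 T  |  F  |  F  |  T  ||        F        |        F        |       T       |        F        | T
 T  |  F  |  F  |  F  ||        F        |        F        |       T       |        F        | T
 F  |  T  |  T  |  T  ||        T        |        F        |       T       |        F        | T
 F  |  T  |  T  |  F  ||        F        |        F        |       F       |        F        | F
 F  |  T  |  F  |  T  ||        T        |        F        |       T       |        F        | T
 F  |  T  |  F  |  F  ||        F        |        F        |       F       |        F        | F
 F  |  F  |  T  |  T  ||        F        |        F        |       T       |        F        | T
 F  |  F  |  T  |  F  ||        F        |        F        |       T       |        F        | T
 F  |  F  |  F  |  T  ||        F        |        F        |       T       |        F        | T
 F  |  F  |  F  |  F  ||        F        |        F        |       T       |        F        | T
The formula is true on 13 of the 16 rows.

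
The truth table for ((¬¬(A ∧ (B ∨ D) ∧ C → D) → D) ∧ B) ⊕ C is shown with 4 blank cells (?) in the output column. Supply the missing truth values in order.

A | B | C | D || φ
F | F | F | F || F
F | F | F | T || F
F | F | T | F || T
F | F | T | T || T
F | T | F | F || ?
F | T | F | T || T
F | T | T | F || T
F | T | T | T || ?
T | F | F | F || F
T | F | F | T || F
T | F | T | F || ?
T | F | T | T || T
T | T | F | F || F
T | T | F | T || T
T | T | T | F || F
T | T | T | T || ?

F, F, T, F

Row A=F, B=T, C=F, D=F: ((¬¬(A ∧ (B ∨ D) ∧ C → D) → D) ∧ B) = F, so the formula = F.
Row A=F, B=T, C=T, D=T: ((¬¬(A ∧ (B ∨ D) ∧ C → D) → D) ∧ B) = T, so the formula = F.
Row A=T, B=F, C=T, D=F: ((¬¬(A ∧ (B ∨ D) ∧ C → D) → D) ∧ B) = F, so the formula = T.
Row A=T, B=T, C=T, D=T: ((¬¬(A ∧ (B ∨ D) ∧ C → D) → D) ∧ B) = T, so the formula = F.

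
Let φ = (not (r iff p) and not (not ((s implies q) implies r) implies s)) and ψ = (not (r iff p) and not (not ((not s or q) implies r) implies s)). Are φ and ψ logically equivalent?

p | q | r | s | φ | ψ
- | - | - | - | - | -
T | T | T | T | F | F
T | T | T | F | F | F
T | T | F | T | F | F
T | T | F | F | T | T
T | F | T | T | F | F
T | F | T | F | F | F
T | F | F | T | F | F
T | F | F | F | T | T
F | T | T | T | F | F
F | T | T | F | F | F
F | T | F | T | F | F
F | T | F | F | F | F
F | F | T | T | F | F
F | F | T | F | F | F
F | F | F | T | F | F
F | F | F | F | F | F
The columns for φ and ψ agree on every row, so they are logically equivalent.

equivalent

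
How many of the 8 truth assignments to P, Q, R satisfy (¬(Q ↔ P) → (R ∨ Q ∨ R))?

7

P | Q | R | (Q ↔ P) | ¬(Q ↔ P) | (R ∨ Q ∨ R) | (¬(Q ↔ P) → (R ∨ Q ∨ R))
- | - | - | ------- | -------- | ----------- | ------------------------
T | T | T |    T    |    F     |      T      |            T            
T | T | F |    T    |    F     |      T      |            T            
T | F | T |    F    |    T     |      T      |            T            
T | F | F |    F    |    T     |      F      |            F            
F | T | T |    F    |    T     |      T      |            T            
F | T | F |    F    |    T     |      T      |            T            
F | F | T |    T    |    F     |      T      |            T            
F | F | F |    T    |    F     |      F      |            T            
The formula is true on 7 of the 8 rows.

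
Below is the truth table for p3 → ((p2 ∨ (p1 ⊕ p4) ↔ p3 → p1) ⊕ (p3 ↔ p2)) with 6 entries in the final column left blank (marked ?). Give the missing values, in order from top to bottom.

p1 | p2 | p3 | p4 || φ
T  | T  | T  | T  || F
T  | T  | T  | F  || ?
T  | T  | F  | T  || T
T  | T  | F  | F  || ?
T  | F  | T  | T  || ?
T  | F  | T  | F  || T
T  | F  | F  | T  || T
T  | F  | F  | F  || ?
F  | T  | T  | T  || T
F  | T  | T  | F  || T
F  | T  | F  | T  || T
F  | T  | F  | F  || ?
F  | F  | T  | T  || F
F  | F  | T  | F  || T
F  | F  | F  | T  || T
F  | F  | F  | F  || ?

F, T, F, T, T, T

Row p1=T, p2=T, p3=T, p4=F: ((p2 ∨ (p1 ⊕ p4) ↔ p3 → p1) ⊕ (p3 ↔ p2)) = F, so the formula = F.
Row p1=T, p2=T, p3=F, p4=F: ((p2 ∨ (p1 ⊕ p4) ↔ p3 → p1) ⊕ (p3 ↔ p2)) = T, so the formula = T.
Row p1=T, p2=F, p3=T, p4=T: ((p2 ∨ (p1 ⊕ p4) ↔ p3 → p1) ⊕ (p3 ↔ p2)) = F, so the formula = F.
Row p1=T, p2=F, p3=F, p4=F: ((p2 ∨ (p1 ⊕ p4) ↔ p3 → p1) ⊕ (p3 ↔ p2)) = F, so the formula = T.
Row p1=F, p2=T, p3=F, p4=F: ((p2 ∨ (p1 ⊕ p4) ↔ p3 → p1) ⊕ (p3 ↔ p2)) = T, so the formula = T.
Row p1=F, p2=F, p3=F, p4=F: ((p2 ∨ (p1 ⊕ p4) ↔ p3 → p1) ⊕ (p3 ↔ p2)) = T, so the formula = T.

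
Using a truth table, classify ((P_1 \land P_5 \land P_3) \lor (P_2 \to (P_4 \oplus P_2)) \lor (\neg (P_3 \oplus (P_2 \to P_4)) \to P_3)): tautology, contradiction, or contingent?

 P_1  |  P_2  |  P_3  |  P_4  |  P_5  |   φ  
----- | ----- | ----- | ----- | ----- | -----
 True |  True |  True |  True |  True |  True
 True |  True |  True |  True | False |  True
 True |  True |  True | False |  True |  True
 True |  True |  True | False | False |  True
 True |  True | False |  True |  True |  True
 True |  True | False |  True | False |  True
 True |  True | False | False |  True |  True
 True |  True | False | False | False |  True
 True | False |  True |  True |  True |  True
 True | False |  True |  True | False |  True
 True | False |  True | False |  True |  True
 True | False |  True | False | False |  True
 True | False | False |  True |  True |  True
 True | False | False |  True | False |  True
 True | False | False | False |  True |  True
 True | False | False | False | False |  True
False |  True |  True |  True |  True |  True
False |  True |  True |  True | False |  True
False |  True |  True | False |  True |  True
False |  True |  True | False | False |  True
False |  True | False |  True |  True |  True
False |  True | False |  True | False |  True
False |  True | False | False |  True |  True
False |  True | False | False | False |  True
False | False |  True |  True |  True |  True
False | False |  True |  True | False |  True
False | False |  True | False |  True |  True
False | False |  True | False | False |  True
False | False | False |  True |  True |  True
False | False | False |  True | False |  True
False | False | False | False |  True |  True
False | False | False | False | False |  True
Every row is True, so the formula is a tautology.

tautology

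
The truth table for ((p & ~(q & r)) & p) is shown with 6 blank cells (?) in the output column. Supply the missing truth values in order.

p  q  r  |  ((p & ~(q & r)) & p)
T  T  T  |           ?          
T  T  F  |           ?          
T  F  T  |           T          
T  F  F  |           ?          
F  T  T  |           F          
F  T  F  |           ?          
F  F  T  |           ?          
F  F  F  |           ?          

Row p=T, q=T, r=T: (p & ~(q & r)) = F, so ((p & ~(q & r)) & p) = F.
Row p=T, q=T, r=F: (p & ~(q & r)) = T, so ((p & ~(q & r)) & p) = T.
Row p=T, q=F, r=F: (p & ~(q & r)) = T, so ((p & ~(q & r)) & p) = T.
Row p=F, q=T, r=F: (p & ~(q & r)) = F, so ((p & ~(q & r)) & p) = F.
Row p=F, q=F, r=T: (p & ~(q & r)) = F, so ((p & ~(q & r)) & p) = F.
Row p=F, q=F, r=F: (p & ~(q & r)) = F, so ((p & ~(q & r)) & p) = F.

F, T, T, F, F, F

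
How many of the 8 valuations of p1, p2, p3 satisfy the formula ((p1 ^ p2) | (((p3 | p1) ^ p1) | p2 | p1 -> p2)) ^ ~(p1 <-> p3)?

p1  p2  p3  |  φ
T   T   T   |  T
T   T   F   |  F
T   F   T   |  T
T   F   F   |  F
F   T   T   |  F
F   T   F   |  T
F   F   T   |  T
F   F   F   |  T
The formula is true on 5 of the 8 rows.

5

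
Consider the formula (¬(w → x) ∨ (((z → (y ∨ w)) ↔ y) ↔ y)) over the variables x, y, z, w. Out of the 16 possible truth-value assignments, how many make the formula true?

x | y | z | w || (w → x) | ¬(w → x) | (y ∨ w) | (z → (y ∨ w)) | ((z → (y ∨ w)) ↔ y) | (((z → (y ∨ w)) ↔ y) ↔ y) | φ
T | T | T | T ||    T    |    F     |    T    |       T       |          T          |             T             | T
T | T | T | F ||    T    |    F     |    T    |       T       |          T          |             T             | T
T | T | F | T ||    T    |    F     |    T    |       T       |          T          |             T             | T
T | T | F | F ||    T    |    F     |    T    |       T       |          T          |             T             | T
T | F | T | T ||    T    |    F     |    T    |       T       |          F          |             T             | T
T | F | T | F ||    T    |    F     |    F    |       F       |          T          |             F             | F
T | F | F | T ||    T    |    F     |    T    |       T       |          F          |             T             | T
T | F | F | F ||    T    |    F     |    F    |       T       |          F          |             T             | T
F | T | T | T ||    F    |    T     |    T    |       T       |          T          |             T             | T
F | T | T | F ||    T    |    F     |    T    |       T       |          T          |             T             | T
F | T | F | T ||    F    |    T     |    T    |       T       |          T          |             T             | T
F | T | F | F ||    T    |    F     |    T    |       T       |          T          |             T             | T
F | F | T | T ||    F    |    T     |    T    |       T       |          F          |             T             | T
F | F | T | F ||    T    |    F     |    F    |       F       |          T          |             F             | F
F | F | F | T ||    F    |    T     |    T    |       T       |          F          |             T             | T
F | F | F | F ||    T    |    F     |    F    |       T       |          F          |             T             | T
The formula is true on 14 of the 16 rows.

14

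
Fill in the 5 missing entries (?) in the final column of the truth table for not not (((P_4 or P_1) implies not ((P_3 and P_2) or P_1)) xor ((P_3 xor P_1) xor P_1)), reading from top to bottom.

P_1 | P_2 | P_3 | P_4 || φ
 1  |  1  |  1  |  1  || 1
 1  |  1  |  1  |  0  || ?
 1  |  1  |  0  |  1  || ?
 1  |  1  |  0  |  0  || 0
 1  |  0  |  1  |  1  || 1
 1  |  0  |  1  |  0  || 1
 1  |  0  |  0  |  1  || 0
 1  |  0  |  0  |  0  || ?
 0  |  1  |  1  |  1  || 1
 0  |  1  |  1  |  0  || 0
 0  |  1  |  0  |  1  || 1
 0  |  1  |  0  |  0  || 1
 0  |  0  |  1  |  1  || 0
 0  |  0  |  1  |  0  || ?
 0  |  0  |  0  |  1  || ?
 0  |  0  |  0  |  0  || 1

1, 0, 0, 0, 1

Row P_1=1, P_2=1, P_3=1, P_4=0: (((P_4 or P_1) implies not ((P_3 and P_2) or P_1)) xor ((P_3 xor P_1) xor P_1)) = 1, not (((P_4 or P_1) implies not ((P_3 and P_2) or P_1)) xor ((P_3 xor P_1) xor P_1)) = 0, so the formula = 1.
Row P_1=1, P_2=1, P_3=0, P_4=1: (((P_4 or P_1) implies not ((P_3 and P_2) or P_1)) xor ((P_3 xor P_1) xor P_1)) = 0, not (((P_4 or P_1) implies not ((P_3 and P_2) or P_1)) xor ((P_3 xor P_1) xor P_1)) = 1, so the formula = 0.
Row P_1=1, P_2=0, P_3=0, P_4=0: (((P_4 or P_1) implies not ((P_3 and P_2) or P_1)) xor ((P_3 xor P_1) xor P_1)) = 0, not (((P_4 or P_1) implies not ((P_3 and P_2) or P_1)) xor ((P_3 xor P_1) xor P_1)) = 1, so the formula = 0.
Row P_1=0, P_2=0, P_3=1, P_4=0: (((P_4 or P_1) implies not ((P_3 and P_2) or P_1)) xor ((P_3 xor P_1) xor P_1)) = 0, not (((P_4 or P_1) implies not ((P_3 and P_2) or P_1)) xor ((P_3 xor P_1) xor P_1)) = 1, so the formula = 0.
Row P_1=0, P_2=0, P_3=0, P_4=1: (((P_4 or P_1) implies not ((P_3 and P_2) or P_1)) xor ((P_3 xor P_1) xor P_1)) = 1, not (((P_4 or P_1) implies not ((P_3 and P_2) or P_1)) xor ((P_3 xor P_1) xor P_1)) = 0, so the formula = 1.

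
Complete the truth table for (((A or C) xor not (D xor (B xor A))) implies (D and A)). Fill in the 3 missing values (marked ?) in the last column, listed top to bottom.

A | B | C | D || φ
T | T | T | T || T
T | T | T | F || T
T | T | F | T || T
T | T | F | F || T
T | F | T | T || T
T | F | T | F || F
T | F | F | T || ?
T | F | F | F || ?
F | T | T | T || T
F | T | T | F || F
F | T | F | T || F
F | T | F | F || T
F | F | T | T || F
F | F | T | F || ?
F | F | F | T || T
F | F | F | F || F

T, F, T

Row A=T, B=F, C=F, D=T: ((A or C) xor not (D xor (B xor A))) = F, (D and A) = T, so the formula = T.
Row A=T, B=F, C=F, D=F: ((A or C) xor not (D xor (B xor A))) = T, (D and A) = F, so the formula = F.
Row A=F, B=F, C=T, D=F: ((A or C) xor not (D xor (B xor A))) = F, (D and A) = F, so the formula = T.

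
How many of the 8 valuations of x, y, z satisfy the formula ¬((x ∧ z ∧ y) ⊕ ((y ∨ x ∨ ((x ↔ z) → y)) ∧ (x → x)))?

x  y  z  |  (z ∧ y)  (x ∧ (z ∧ y))  (y ∨ x)  (x ↔ z)  ((x ↔ z) → y)  ((y ∨ x) ∨ ((x ↔ z) → y))  (x → x)  φ
T  T  T  |     T           T           T        T           T                    T                 T     T
T  T  F  |     F           F           T        F           T                    T                 T     F
T  F  T  |     F           F           T        T           F                    T                 T     F
T  F  F  |     F           F           T        F           T                    T                 T     F
F  T  T  |     T           F           T        F           T                    T                 T     F
F  T  F  |     F           F           T        T           T                    T                 T     F
F  F  T  |     F           F           F        F           T                    T                 T     F
F  F  F  |     F           F           F        T           F                    F                 T     T
The formula is true on 2 of the 8 rows.

2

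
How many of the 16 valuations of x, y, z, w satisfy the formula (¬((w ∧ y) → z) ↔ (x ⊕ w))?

x | y | z | w | (¬((w ∧ y) → z) ↔ (x ⊕ w))
- | - | - | - | --------------------------
1 | 1 | 1 | 1 |             1             
1 | 1 | 1 | 0 |             0             
1 | 1 | 0 | 1 |             0             
1 | 1 | 0 | 0 |             0             
1 | 0 | 1 | 1 |             1             
1 | 0 | 1 | 0 |             0             
1 | 0 | 0 | 1 |             1             
1 | 0 | 0 | 0 |             0             
0 | 1 | 1 | 1 |             0             
0 | 1 | 1 | 0 |             1             
0 | 1 | 0 | 1 |             1             
0 | 1 | 0 | 0 |             1             
0 | 0 | 1 | 1 |             0             
0 | 0 | 1 | 0 |             1             
0 | 0 | 0 | 1 |             0             
0 | 0 | 0 | 0 |             1             
The formula is true on 8 of the 16 rows.

8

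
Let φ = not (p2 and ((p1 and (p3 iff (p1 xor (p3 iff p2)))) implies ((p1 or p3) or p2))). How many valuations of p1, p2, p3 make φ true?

p1  p2  p3  |  (p3 iff p2)  (p1 xor (p3 iff p2))  (p1 or p3)  ((p1 or p3) or p2)  φ
T   T   T   |       T                F                T               T           F
T   T   F   |       F                T                T               T           F
T   F   T   |       F                T                T               T           T
T   F   F   |       T                F                T               T           T
F   T   T   |       T                T                T               T           F
F   T   F   |       F                F                F               T           F
F   F   T   |       F                F                T               T           T
F   F   F   |       T                T                F               F           T
The formula is true on 4 of the 8 rows.

4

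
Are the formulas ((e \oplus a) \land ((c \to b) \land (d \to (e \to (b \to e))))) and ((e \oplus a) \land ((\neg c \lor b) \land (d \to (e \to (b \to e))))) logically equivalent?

a  b  c  d  e  |  φ  ψ
F  F  F  F  F  |  F  F
F  F  F  F  T  |  T  T
F  F  F  T  F  |  F  F
F  F  F  T  T  |  T  T
F  F  T  F  F  |  F  F
F  F  T  F  T  |  F  F
F  F  T  T  F  |  F  F
F  F  T  T  T  |  F  F
F  T  F  F  F  |  F  F
F  T  F  F  T  |  T  T
F  T  F  T  F  |  F  F
F  T  F  T  T  |  T  T
F  T  T  F  F  |  F  F
F  T  T  F  T  |  T  T
F  T  T  T  F  |  F  F
F  T  T  T  T  |  T  T
T  F  F  F  F  |  T  T
T  F  F  F  T  |  F  F
T  F  F  T  F  |  T  T
T  F  F  T  T  |  F  F
T  F  T  F  F  |  F  F
T  F  T  F  T  |  F  F
T  F  T  T  F  |  F  F
T  F  T  T  T  |  F  F
T  T  F  F  F  |  T  T
T  T  F  F  T  |  F  F
T  T  F  T  F  |  T  T
T  T  F  T  T  |  F  F
T  T  T  F  F  |  T  T
T  T  T  F  T  |  F  F
T  T  T  T  F  |  T  T
T  T  T  T  T  |  F  F
The columns for φ and ψ agree on every row, so they are logically equivalent.

equivalent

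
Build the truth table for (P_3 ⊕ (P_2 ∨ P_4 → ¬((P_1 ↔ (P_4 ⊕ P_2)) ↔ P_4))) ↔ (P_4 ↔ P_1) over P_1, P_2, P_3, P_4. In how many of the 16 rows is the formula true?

8

 P_1  |  P_2  |  P_3  |  P_4  |   φ  
----- | ----- | ----- | ----- | -----
 True |  True |  True |  True | False
 True |  True |  True | False |  True
 True |  True | False |  True |  True
 True |  True | False | False | False
 True | False |  True |  True |  True
 True | False |  True | False |  True
 True | False | False |  True | False
 True | False | False | False | False
False |  True |  True |  True | False
False |  True |  True | False |  True
False |  True | False |  True |  True
False |  True | False | False | False
False | False |  True |  True |  True
False | False |  True | False | False
False | False | False |  True | False
False | False | False | False |  True
The formula is true on 8 of the 16 rows.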